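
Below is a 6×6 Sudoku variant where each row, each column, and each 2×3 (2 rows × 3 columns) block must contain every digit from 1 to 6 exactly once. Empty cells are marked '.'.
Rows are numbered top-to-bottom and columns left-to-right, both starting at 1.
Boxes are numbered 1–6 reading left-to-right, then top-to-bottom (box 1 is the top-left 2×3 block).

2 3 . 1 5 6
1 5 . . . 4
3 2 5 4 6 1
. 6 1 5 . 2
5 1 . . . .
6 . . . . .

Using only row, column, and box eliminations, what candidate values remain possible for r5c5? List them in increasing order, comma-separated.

2,3,4

Row 5 already contains {1, 5}.
Column 5 already contains {5, 6}.
Its 2×3 block (box 6) already contains {}.
Removing those from 1–6 leaves {2, 3, 4} as the candidates for r5c5.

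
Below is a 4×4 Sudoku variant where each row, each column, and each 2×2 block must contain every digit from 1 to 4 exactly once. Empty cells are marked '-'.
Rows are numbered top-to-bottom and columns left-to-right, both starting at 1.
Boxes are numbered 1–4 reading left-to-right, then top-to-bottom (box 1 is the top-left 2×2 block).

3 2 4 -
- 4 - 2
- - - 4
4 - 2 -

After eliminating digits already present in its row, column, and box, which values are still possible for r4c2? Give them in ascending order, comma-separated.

Row 4 already contains {2, 4}.
Column 2 already contains {2, 4}.
Its 2×2 block (box 3) already contains {4}.
Removing those from 1–4 leaves {1, 3} as the candidates for r4c2.

1,3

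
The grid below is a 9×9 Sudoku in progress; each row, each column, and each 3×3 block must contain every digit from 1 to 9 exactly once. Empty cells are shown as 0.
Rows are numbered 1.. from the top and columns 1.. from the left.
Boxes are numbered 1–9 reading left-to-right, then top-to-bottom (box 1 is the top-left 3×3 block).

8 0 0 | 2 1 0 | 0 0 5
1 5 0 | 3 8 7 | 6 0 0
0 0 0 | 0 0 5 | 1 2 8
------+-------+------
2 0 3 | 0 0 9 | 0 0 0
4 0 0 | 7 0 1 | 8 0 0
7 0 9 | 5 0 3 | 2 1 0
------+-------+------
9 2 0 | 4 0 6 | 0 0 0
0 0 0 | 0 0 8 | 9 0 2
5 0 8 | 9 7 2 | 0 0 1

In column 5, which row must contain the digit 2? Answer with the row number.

5

Consider where 2 can go in column 5.
row 3, column 5 is out (row 3 already has a 2).
row 4, column 5 is out (row 4 already has a 2).
row 6, column 5 is out (row 6 already has a 2).
row 7, column 5 is out (row 7 already has a 2).
row 8, column 5 is out (row 8 already has a 2).
So the only cell in column 5 that can hold 2 is row 5, column 5.
That is row 5.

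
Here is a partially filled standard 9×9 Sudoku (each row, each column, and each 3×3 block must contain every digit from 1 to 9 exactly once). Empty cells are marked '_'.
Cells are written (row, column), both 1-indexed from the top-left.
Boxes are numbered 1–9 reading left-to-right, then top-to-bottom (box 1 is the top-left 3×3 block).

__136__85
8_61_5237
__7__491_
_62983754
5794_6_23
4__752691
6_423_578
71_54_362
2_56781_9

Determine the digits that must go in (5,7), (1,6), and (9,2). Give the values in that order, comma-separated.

8,7,3

For (5,7):
  Row 5 already contains {2, 3, 4, 5, 6, 7, 9}.
  Column 7 already contains {1, 2, 3, 5, 6, 7, 9}.
  Its 3×3 block (box 6) already contains {1, 2, 3, 4, 5, 6, 7, 9}.
  The only value from 1–9 not eliminated is 8, so (5,7) = 8.
For (1,6):
  Consider where 7 can go in box 2.
  (2,5) is out (row 2 already has a 7).
  (3,4) is out (row 3 already has a 7).
  (3,5) is out (row 3 already has a 7).
  So the only cell in box 2 that can hold 7 is (1,6).
  So (1,6) = 7.
For (9,2):
  Row 9 already contains {1, 2, 5, 6, 7, 8, 9}.
  Column 2 already contains {1, 6, 7}.
  Its 3×3 block (box 7) already contains {1, 2, 4, 5, 6, 7}.
  The only value from 1–9 not eliminated is 3, so (9,2) = 3.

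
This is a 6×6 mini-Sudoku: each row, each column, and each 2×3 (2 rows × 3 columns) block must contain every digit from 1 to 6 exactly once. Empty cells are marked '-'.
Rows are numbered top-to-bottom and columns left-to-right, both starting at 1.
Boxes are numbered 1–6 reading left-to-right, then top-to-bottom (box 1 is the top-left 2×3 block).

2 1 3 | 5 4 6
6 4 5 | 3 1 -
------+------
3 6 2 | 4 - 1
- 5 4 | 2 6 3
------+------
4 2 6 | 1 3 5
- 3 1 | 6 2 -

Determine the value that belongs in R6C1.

Row 6 already contains {1, 2, 3, 6}.
Column 1 already contains {2, 3, 4, 6}.
Its 2×3 block (box 5) already contains {1, 2, 3, 4, 6}.
The only value from 1–6 not eliminated is 5, so R6C1 = 5.

5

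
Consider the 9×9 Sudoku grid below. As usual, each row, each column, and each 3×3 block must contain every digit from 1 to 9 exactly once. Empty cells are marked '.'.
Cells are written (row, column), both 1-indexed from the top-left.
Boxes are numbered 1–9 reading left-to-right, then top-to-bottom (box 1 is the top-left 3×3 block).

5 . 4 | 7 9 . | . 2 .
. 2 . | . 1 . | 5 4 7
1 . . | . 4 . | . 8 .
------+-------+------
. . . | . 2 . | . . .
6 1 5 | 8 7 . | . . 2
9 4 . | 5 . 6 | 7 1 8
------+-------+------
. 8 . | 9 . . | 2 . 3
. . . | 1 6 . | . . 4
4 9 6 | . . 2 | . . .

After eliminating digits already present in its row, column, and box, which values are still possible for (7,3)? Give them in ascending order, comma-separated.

Row 7 already contains {2, 3, 8, 9}.
Column 3 already contains {4, 5, 6}.
Its 3×3 block (box 7) already contains {4, 6, 8, 9}.
Removing those from 1–9 leaves {1, 7} as the candidates for (7,3).

1,7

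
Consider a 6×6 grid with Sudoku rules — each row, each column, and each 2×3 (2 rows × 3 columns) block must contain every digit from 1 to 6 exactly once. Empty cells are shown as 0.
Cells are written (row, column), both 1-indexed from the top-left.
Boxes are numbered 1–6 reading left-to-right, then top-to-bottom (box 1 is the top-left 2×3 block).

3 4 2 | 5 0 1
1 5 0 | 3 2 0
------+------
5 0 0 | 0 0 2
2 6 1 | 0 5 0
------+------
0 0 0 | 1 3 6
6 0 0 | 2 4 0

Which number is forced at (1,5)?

Row 1 already contains {1, 2, 3, 4, 5}.
Column 5 already contains {2, 3, 4, 5}.
Its 2×3 block (box 2) already contains {1, 2, 3, 5}.
The only value from 1–6 not eliminated is 6, so (1,5) = 6.

6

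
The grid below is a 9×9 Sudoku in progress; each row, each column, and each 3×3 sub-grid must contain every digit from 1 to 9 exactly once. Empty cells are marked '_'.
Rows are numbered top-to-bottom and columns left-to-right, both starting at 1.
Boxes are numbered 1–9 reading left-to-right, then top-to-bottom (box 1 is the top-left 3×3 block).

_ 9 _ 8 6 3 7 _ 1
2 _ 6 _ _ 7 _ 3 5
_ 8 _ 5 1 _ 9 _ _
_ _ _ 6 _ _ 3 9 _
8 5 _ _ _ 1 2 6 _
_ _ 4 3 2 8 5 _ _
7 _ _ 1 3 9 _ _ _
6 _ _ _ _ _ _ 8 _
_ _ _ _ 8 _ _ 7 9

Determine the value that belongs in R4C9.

Cell R4C9 itself could take any of {4, 7, 8} by direct elimination.
Consider where 8 can go in column 9.
R3C9 is out (row 3 already has a 8).
R5C9 is out (row 5 already has a 8).
R6C9 is out (row 6 already has a 8).
R7C9 is out (box 9 already has a 8).
R8C9 is out (row 8 already has a 8).
So the only cell in column 9 that can hold 8 is R4C9.
Therefore R4C9 = 8.

8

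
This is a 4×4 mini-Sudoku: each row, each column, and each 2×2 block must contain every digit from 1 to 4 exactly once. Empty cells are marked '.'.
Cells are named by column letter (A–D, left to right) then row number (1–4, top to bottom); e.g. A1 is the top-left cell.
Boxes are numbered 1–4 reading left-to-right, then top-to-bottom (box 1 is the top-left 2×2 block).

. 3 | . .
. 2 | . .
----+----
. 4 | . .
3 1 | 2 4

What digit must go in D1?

2

Cell D1 itself could take any of {1, 2} by direct elimination.
Consider where 2 can go in row 1.
A1 is out (box 1 already has a 2).
C1 is out (column C already has a 2).
So the only cell in row 1 that can hold 2 is D1.
Therefore D1 = 2.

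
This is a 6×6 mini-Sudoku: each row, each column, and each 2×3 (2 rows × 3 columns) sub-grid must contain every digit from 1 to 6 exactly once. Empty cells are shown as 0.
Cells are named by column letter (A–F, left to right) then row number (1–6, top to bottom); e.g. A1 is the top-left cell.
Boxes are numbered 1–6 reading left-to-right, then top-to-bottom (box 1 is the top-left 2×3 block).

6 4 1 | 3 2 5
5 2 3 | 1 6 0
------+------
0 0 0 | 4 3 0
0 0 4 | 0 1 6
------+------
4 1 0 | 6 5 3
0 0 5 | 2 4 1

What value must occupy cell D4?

5

Row 4 already contains {1, 4, 6}.
Column D already contains {1, 2, 3, 4, 6}.
Its 2×3 block (box 4) already contains {1, 3, 4, 6}.
The only value from 1–6 not eliminated is 5, so D4 = 5.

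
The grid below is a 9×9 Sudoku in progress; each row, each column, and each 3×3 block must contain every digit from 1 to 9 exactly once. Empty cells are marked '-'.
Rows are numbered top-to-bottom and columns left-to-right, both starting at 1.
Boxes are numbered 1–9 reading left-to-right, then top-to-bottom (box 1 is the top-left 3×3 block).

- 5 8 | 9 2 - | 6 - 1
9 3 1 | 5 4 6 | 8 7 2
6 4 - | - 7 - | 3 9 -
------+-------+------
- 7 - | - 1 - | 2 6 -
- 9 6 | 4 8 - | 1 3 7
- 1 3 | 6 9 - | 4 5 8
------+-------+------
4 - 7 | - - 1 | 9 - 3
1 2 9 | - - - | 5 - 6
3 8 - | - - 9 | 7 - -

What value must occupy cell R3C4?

Cell R3C4 itself could take any of {1, 8} by direct elimination.
Consider where 1 can go in row 3.
R3C3 is out (column 3 already has a 1).
R3C6 is out (column 6 already has a 1).
R3C9 is out (column 9 already has a 1).
So the only cell in row 3 that can hold 1 is R3C4.
Therefore R3C4 = 1.

1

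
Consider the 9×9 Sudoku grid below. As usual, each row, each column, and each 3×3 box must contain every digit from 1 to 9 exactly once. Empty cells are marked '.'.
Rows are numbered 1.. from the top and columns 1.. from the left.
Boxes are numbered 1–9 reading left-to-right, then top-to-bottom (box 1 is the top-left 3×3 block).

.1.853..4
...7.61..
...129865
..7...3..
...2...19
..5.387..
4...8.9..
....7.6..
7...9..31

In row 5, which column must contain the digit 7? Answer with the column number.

6

Consider where 7 can go in row 5.
row 5, column 1 is out (column 1 already has a 7).
row 5, column 2 is out (box 4 already has a 7).
row 5, column 3 is out (column 3 already has a 7).
row 5, column 5 is out (column 5 already has a 7).
row 5, column 7 is out (column 7 already has a 7).
So the only cell in row 5 that can hold 7 is row 5, column 6.
That is column 6.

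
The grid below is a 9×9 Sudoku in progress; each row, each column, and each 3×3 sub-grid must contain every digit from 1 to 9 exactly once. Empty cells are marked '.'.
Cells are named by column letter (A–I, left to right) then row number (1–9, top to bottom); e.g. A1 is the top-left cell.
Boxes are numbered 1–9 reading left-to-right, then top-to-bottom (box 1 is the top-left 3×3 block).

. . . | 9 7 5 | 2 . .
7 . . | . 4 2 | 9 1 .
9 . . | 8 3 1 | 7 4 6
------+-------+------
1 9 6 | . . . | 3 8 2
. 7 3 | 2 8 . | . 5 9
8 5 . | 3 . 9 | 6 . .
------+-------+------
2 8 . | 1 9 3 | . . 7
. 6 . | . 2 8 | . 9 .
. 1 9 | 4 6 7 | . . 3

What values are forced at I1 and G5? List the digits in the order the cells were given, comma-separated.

For I1:
  Row 1 already contains {2, 5, 7, 9}.
  Column I already contains {2, 3, 6, 7, 9}.
  Its 3×3 block (box 3) already contains {1, 2, 4, 6, 7, 9}.
  The only value from 1–9 not eliminated is 8, so I1 = 8.
For G5:
  Consider where 1 can go in row 5.
  A5 is out (column A already has a 1).
  F5 is out (column F already has a 1).
  So the only cell in row 5 that can hold 1 is G5.
  So G5 = 1.

8,1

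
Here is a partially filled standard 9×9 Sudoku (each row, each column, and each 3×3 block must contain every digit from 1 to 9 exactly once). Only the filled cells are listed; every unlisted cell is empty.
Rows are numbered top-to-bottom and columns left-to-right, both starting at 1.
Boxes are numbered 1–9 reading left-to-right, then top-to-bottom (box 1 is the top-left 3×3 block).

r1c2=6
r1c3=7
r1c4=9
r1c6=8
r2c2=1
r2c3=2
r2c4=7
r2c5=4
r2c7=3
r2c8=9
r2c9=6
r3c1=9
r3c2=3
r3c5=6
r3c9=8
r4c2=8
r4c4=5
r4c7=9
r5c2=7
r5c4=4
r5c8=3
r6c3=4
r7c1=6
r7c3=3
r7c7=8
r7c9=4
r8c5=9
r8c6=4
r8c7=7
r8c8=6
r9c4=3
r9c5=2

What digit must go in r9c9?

9

Cell r9c9 itself could take any of {1, 5, 9} by direct elimination.
Consider where 9 can go in column 9.
r1c9 is out (row 1 already has a 9).
r4c9 is out (row 4 already has a 9).
r5c9 is out (box 6 already has a 9).
r6c9 is out (box 6 already has a 9).
r8c9 is out (row 8 already has a 9).
So the only cell in column 9 that can hold 9 is r9c9.
Therefore r9c9 = 9.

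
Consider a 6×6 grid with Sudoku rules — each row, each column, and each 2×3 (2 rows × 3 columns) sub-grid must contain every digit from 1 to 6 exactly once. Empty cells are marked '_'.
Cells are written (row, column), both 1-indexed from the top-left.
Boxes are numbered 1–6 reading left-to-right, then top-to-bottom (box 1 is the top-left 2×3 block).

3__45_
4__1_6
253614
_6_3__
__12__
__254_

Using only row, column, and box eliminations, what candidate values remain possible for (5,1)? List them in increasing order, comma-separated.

Row 5 already contains {1, 2}.
Column 1 already contains {2, 3, 4}.
Its 2×3 block (box 5) already contains {1, 2}.
Removing those from 1–6 leaves {5, 6} as the candidates for (5,1).

5,6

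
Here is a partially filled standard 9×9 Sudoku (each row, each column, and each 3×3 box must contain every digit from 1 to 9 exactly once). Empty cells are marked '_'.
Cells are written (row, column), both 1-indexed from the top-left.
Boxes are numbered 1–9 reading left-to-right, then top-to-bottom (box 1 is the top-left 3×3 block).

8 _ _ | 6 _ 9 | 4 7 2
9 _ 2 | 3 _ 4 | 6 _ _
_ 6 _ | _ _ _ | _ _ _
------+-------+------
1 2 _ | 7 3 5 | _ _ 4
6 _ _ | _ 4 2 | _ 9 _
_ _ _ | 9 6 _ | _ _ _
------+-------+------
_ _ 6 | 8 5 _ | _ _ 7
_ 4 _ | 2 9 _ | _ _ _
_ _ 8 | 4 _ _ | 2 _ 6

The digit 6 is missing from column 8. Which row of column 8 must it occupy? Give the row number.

Consider where 6 can go in column 8.
(2,8) is out (row 2 already has a 6). (3,8) is out (row 3 already has a 6). (6,8) is out (row 6 already has a 6). (7,8) is out (row 7 already has a 6). The remaining empty cells in column 8 are similarly blocked.
So the only cell in column 8 that can hold 6 is (4,8).
That is row 4.

4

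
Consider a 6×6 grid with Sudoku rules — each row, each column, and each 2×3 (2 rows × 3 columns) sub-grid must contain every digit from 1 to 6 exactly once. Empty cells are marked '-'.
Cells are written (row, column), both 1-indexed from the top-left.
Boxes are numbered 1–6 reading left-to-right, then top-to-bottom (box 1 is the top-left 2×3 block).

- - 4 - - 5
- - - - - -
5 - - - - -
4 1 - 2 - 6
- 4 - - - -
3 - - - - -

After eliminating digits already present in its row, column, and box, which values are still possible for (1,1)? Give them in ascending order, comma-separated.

1,2,6

Row 1 already contains {4, 5}.
Column 1 already contains {3, 4, 5}.
Its 2×3 block (box 1) already contains {4}.
Removing those from 1–6 leaves {1, 2, 6} as the candidates for (1,1).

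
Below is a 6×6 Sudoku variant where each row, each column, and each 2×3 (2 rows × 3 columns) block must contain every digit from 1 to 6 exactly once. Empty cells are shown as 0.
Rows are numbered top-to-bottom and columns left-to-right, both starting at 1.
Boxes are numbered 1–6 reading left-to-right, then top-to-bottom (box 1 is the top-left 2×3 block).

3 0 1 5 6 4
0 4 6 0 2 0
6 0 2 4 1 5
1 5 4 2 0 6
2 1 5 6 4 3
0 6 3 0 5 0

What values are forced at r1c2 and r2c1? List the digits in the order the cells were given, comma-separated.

For r1c2:
  Row 1 already contains {1, 3, 4, 5, 6}.
  Column 2 already contains {1, 4, 5, 6}.
  Its 2×3 block (box 1) already contains {1, 3, 4, 6}.
  The only value from 1–6 not eliminated is 2, so r1c2 = 2.
For r2c1:
  Row 2 already contains {2, 4, 6}.
  Column 1 already contains {1, 2, 3, 6}.
  Its 2×3 block (box 1) already contains {1, 3, 4, 6}.
  The only value from 1–6 not eliminated is 5, so r2c1 = 5.

2,5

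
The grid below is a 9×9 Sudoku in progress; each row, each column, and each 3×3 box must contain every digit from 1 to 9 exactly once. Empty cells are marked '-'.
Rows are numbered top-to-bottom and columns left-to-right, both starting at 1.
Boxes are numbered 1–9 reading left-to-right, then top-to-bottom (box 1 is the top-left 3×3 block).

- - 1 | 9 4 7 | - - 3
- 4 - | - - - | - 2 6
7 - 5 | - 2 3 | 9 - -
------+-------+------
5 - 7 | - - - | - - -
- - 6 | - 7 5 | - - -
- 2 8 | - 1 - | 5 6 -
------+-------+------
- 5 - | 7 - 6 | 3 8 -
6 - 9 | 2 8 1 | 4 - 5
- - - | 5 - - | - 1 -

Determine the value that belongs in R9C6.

Cell R9C6 itself could take any of {4, 9} by direct elimination.
Consider where 4 can go in box 8.
R7C5 is out (column 5 already has a 4).
R9C5 is out (column 5 already has a 4).
So the only cell in box 8 that can hold 4 is R9C6.
Therefore R9C6 = 4.

4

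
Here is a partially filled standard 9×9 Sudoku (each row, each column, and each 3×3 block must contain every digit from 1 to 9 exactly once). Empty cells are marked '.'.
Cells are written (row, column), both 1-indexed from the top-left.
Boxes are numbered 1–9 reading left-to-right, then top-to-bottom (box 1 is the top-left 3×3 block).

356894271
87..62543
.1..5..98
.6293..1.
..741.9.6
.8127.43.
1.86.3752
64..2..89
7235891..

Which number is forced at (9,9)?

4

Row 9 already contains {1, 2, 3, 5, 7, 8, 9}.
Column 9 already contains {1, 2, 3, 6, 8, 9}.
Its 3×3 block (box 9) already contains {1, 2, 5, 7, 8, 9}.
The only value from 1–9 not eliminated is 4, so (9,9) = 4.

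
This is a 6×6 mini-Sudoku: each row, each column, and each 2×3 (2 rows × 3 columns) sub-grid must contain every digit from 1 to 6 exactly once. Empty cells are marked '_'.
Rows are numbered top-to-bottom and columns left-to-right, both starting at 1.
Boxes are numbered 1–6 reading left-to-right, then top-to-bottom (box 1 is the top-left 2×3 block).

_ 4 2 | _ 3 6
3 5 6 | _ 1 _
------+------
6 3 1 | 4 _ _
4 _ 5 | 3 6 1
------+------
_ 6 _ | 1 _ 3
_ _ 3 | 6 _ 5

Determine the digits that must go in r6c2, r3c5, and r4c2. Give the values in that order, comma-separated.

1,5,2

For r6c2:
  Consider where 1 can go in column 2.
  r4c2 is out (row 4 already has a 1).
  So the only cell in column 2 that can hold 1 is r6c2.
  So r6c2 = 1.
For r3c5:
  Consider where 5 can go in row 3.
  r3c6 is out (column 6 already has a 5).
  So the only cell in row 3 that can hold 5 is r3c5.
  So r3c5 = 5.
For r4c2:
  Row 4 already contains {1, 3, 4, 5, 6}.
  Column 2 already contains {3, 4, 5, 6}.
  Its 2×3 block (box 3) already contains {1, 3, 4, 5, 6}.
  The only value from 1–6 not eliminated is 2, so r4c2 = 2.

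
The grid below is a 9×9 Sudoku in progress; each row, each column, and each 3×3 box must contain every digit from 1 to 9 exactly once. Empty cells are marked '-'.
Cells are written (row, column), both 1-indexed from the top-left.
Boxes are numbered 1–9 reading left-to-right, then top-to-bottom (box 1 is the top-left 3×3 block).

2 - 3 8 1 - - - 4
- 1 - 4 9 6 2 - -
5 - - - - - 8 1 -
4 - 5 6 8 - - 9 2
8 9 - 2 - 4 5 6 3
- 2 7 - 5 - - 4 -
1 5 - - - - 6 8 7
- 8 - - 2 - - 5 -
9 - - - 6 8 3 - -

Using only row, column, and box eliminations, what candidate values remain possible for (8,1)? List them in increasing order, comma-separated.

3,6,7

Row 8 already contains {2, 5, 8}.
Column 1 already contains {1, 2, 4, 5, 8, 9}.
Its 3×3 block (box 7) already contains {1, 5, 8, 9}.
Removing those from 1–9 leaves {3, 6, 7} as the candidates for (8,1).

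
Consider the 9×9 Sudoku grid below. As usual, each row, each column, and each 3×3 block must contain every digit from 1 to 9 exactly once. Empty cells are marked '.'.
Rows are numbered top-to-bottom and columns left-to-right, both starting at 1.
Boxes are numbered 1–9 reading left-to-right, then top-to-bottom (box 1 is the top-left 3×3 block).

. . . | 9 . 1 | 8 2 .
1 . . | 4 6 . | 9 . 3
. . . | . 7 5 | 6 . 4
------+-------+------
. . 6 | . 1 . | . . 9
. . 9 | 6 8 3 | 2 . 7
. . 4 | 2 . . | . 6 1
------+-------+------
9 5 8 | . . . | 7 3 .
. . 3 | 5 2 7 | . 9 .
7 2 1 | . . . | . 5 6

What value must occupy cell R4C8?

8

Cell R4C8 itself could take any of {4, 8} by direct elimination.
Consider where 8 can go in column 8.
R2C8 is out (box 3 already has a 8).
R3C8 is out (box 3 already has a 8).
R5C8 is out (row 5 already has a 8).
So the only cell in column 8 that can hold 8 is R4C8.
Therefore R4C8 = 8.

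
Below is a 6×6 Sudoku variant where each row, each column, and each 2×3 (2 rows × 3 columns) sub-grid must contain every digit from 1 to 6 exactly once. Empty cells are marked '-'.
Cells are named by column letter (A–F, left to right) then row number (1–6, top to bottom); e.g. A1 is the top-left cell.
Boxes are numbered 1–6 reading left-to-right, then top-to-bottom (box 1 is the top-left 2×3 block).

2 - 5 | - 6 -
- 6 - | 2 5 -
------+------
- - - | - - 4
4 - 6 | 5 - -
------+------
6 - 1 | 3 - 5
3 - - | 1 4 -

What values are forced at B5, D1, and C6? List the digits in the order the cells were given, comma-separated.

4,4,2

For B5:
  Consider where 4 can go in row 5.
  E5 is out (column E already has a 4).
  So the only cell in row 5 that can hold 4 is B5.
  So B5 = 4.
For D1:
  Row 1 already contains {2, 5, 6}.
  Column D already contains {1, 2, 3, 5}.
  Its 2×3 block (box 2) already contains {2, 5, 6}.
  The only value from 1–6 not eliminated is 4, so D1 = 4.
For C6:
  Row 6 already contains {1, 3, 4}.
  Column C already contains {1, 5, 6}.
  Its 2×3 block (box 5) already contains {1, 3, 6}.
  The only value from 1–6 not eliminated is 2, so C6 = 2.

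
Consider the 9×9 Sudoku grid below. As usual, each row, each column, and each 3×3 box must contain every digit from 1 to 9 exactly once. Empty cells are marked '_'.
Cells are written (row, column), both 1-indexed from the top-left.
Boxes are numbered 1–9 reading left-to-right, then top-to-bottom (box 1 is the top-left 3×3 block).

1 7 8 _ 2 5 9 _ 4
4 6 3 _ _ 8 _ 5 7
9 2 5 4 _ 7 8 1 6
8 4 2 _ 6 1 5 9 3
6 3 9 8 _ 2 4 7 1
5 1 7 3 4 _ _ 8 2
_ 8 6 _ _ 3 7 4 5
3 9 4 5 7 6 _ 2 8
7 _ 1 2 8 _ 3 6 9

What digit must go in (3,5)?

3

Row 3 already contains {1, 2, 4, 5, 6, 7, 8, 9}.
Column 5 already contains {2, 4, 6, 7, 8}.
Its 3×3 block (box 2) already contains {2, 4, 5, 7, 8}.
The only value from 1–9 not eliminated is 3, so (3,5) = 3.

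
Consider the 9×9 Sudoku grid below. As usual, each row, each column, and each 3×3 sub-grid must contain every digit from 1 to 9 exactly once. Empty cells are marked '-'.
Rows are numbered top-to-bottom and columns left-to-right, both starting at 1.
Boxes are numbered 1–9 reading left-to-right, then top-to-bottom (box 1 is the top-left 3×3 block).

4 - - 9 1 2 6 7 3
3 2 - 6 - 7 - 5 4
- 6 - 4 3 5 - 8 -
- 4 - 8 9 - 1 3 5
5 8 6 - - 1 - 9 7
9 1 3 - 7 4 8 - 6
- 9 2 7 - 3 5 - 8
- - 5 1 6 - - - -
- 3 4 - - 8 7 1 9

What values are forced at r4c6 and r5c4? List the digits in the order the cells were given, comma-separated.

6,3

For r4c6:
  Row 4 already contains {1, 3, 4, 5, 8, 9}.
  Column 6 already contains {1, 2, 3, 4, 5, 7, 8}.
  Its 3×3 block (box 5) already contains {1, 4, 7, 8, 9}.
  The only value from 1–9 not eliminated is 6, so r4c6 = 6.
For r5c4:
  Consider where 3 can go in column 4.
  r6c4 is out (row 6 already has a 3).
  r9c4 is out (row 9 already has a 3).
  So the only cell in column 4 that can hold 3 is r5c4.
  So r5c4 = 3.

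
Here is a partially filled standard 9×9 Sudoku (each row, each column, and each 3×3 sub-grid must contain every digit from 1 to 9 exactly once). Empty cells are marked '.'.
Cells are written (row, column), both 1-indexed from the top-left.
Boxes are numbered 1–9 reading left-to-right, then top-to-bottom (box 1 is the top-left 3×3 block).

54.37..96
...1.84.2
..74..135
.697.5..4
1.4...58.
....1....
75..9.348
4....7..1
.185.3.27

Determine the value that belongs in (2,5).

5

Cell (2,5) itself could take any of {5, 6} by direct elimination.
Consider where 5 can go in row 2.
(2,1) is out (column 1 already has a 5).
(2,2) is out (column 2 already has a 5).
(2,3) is out (box 1 already has a 5).
(2,8) is out (box 3 already has a 5).
So the only cell in row 2 that can hold 5 is (2,5).
Therefore (2,5) = 5.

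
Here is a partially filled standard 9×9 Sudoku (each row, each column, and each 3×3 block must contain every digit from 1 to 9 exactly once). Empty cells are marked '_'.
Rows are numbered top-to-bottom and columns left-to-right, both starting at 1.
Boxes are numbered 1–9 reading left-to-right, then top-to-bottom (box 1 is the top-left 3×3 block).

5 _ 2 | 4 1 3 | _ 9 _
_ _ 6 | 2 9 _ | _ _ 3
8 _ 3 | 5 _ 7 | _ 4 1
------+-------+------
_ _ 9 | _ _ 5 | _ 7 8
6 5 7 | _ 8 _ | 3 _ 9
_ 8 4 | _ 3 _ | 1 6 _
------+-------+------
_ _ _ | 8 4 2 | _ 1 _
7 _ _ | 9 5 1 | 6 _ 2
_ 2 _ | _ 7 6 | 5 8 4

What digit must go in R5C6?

Row 5 already contains {3, 5, 6, 7, 8, 9}.
Column 6 already contains {1, 2, 3, 5, 6, 7}.
Its 3×3 block (box 5) already contains {3, 5, 8}.
The only value from 1–9 not eliminated is 4, so R5C6 = 4.

4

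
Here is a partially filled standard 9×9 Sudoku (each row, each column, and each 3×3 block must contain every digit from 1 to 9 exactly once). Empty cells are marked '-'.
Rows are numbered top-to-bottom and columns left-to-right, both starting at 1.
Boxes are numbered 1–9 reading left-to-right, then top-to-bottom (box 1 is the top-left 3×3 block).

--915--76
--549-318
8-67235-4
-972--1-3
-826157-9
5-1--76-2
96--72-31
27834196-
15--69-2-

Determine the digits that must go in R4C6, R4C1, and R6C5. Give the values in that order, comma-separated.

4,6,3

For R4C6:
  Consider where 4 can go in box 5.
  R4C5 is out (column 5 already has a 4).
  R6C4 is out (column 4 already has a 4).
  R6C5 is out (column 5 already has a 4).
  So the only cell in box 5 that can hold 4 is R4C6.
  So R4C6 = 4.
For R4C1:
  Consider where 6 can go in row 4.
  R4C5 is out (column 5 already has a 6).
  R4C6 is out (box 5 already has a 6).
  R4C8 is out (column 8 already has a 6).
  So the only cell in row 4 that can hold 6 is R4C1.
  So R4C1 = 6.
For R6C5:
  Consider where 3 can go in column 5.
  R4C5 is out (row 4 already has a 3).
  So the only cell in column 5 that can hold 3 is R6C5.
  So R6C5 = 3.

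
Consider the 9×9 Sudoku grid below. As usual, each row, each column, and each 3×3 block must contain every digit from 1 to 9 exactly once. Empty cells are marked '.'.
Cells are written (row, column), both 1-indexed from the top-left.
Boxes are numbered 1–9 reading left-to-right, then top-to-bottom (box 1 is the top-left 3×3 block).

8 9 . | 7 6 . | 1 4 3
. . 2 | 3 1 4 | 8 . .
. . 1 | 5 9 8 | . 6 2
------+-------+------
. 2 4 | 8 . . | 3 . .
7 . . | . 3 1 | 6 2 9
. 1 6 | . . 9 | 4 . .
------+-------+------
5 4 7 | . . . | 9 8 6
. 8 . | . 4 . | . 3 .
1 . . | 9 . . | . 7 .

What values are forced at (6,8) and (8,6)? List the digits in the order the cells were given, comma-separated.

5,7

For (6,8):
  Row 6 already contains {1, 4, 6, 9}.
  Column 8 already contains {2, 3, 4, 6, 7, 8}.
  Its 3×3 block (box 6) already contains {2, 3, 4, 6, 9}.
  The only value from 1–9 not eliminated is 5, so (6,8) = 5.
For (8,6):
  Consider where 7 can go in box 8.
  (7,4) is out (row 7 already has a 7). (7,5) is out (row 7 already has a 7). (7,6) is out (row 7 already has a 7). (8,4) is out (column 4 already has a 7). The remaining empty cells in box 8 are similarly blocked.
  So the only cell in box 8 that can hold 7 is (8,6).
  So (8,6) = 7.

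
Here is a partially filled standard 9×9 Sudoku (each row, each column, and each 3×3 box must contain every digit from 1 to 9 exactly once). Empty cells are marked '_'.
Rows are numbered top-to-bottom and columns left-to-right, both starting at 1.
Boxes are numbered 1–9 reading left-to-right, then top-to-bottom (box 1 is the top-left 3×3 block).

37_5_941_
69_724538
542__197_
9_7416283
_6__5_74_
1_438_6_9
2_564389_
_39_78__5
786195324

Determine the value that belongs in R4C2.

5

Row 4 already contains {1, 2, 3, 4, 6, 7, 8, 9}.
Column 2 already contains {3, 4, 6, 7, 8, 9}.
Its 3×3 block (box 4) already contains {1, 4, 6, 7, 9}.
The only value from 1–9 not eliminated is 5, so R4C2 = 5.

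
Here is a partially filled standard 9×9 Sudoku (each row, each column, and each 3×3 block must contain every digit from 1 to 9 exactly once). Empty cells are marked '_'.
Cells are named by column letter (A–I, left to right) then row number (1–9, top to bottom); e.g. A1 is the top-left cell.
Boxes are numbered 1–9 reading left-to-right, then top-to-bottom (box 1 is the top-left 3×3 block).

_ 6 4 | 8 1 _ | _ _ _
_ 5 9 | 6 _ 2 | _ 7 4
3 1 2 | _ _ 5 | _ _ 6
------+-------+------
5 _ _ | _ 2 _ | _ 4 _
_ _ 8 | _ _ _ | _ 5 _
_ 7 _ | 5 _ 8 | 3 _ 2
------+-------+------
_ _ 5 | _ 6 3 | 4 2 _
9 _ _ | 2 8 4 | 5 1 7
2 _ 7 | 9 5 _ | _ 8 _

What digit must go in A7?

1

Cell A7 itself could take any of {1, 8} by direct elimination.
Consider where 1 can go in box 7.
B7 is out (column B already has a 1).
B8 is out (row 8 already has a 1).
C8 is out (row 8 already has a 1).
B9 is out (column B already has a 1).
So the only cell in box 7 that can hold 1 is A7.
Therefore A7 = 1.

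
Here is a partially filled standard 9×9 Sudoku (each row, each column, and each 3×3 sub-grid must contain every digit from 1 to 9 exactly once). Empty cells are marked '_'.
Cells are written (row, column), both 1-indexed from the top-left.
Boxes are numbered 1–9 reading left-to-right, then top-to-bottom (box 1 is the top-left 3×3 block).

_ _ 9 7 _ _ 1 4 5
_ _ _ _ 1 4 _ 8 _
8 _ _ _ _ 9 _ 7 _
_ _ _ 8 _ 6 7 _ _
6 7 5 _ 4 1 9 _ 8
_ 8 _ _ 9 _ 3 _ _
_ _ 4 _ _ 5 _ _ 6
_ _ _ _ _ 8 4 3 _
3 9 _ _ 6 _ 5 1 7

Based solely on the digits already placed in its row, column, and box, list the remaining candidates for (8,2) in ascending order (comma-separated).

Row 8 already contains {3, 4, 8}.
Column 2 already contains {7, 8, 9}.
Its 3×3 block (box 7) already contains {3, 4, 9}.
Removing those from 1–9 leaves {1, 2, 5, 6} as the candidates for (8,2).

1,2,5,6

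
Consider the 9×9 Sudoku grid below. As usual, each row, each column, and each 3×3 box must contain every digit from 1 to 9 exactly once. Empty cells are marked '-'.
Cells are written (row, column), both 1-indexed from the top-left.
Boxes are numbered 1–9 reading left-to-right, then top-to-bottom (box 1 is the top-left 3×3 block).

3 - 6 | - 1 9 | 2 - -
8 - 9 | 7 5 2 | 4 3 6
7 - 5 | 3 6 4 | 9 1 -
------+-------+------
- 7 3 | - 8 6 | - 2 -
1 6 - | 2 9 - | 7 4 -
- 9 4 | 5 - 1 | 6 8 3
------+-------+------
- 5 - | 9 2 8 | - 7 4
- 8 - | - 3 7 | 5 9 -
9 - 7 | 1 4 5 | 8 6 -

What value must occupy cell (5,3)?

Row 5 already contains {1, 2, 4, 6, 7, 9}.
Column 3 already contains {3, 4, 5, 6, 7, 9}.
Its 3×3 block (box 4) already contains {1, 3, 4, 6, 7, 9}.
The only value from 1–9 not eliminated is 8, so (5,3) = 8.

8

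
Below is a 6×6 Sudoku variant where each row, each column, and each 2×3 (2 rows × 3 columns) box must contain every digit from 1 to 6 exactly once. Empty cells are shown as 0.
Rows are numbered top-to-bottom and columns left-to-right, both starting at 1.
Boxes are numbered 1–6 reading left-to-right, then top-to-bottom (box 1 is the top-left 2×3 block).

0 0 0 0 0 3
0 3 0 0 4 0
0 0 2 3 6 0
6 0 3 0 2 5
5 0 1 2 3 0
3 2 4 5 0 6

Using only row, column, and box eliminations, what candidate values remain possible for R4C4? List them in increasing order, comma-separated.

1,4

Row 4 already contains {2, 3, 5, 6}.
Column 4 already contains {2, 3, 5}.
Its 2×3 block (box 4) already contains {2, 3, 5, 6}.
Removing those from 1–6 leaves {1, 4} as the candidates for R4C4.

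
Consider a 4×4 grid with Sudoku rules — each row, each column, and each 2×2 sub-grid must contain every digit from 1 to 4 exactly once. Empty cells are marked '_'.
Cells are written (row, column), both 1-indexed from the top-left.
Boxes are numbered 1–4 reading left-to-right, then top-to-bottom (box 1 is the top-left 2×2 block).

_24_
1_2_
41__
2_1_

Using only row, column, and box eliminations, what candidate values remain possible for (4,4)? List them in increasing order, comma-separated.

3,4

Row 4 already contains {1, 2}.
Column 4 already contains {}.
Its 2×2 block (box 4) already contains {1}.
Removing those from 1–4 leaves {3, 4} as the candidates for (4,4).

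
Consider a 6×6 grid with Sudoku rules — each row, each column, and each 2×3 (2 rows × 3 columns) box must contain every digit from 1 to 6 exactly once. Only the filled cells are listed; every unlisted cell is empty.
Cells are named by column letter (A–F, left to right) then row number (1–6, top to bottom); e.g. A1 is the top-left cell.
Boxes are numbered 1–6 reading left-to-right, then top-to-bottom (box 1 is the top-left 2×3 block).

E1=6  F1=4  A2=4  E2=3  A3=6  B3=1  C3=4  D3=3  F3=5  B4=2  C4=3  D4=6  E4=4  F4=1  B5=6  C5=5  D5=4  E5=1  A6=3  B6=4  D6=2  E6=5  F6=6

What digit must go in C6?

Row 6 already contains {2, 3, 4, 5, 6}.
Column C already contains {3, 4, 5}.
Its 2×3 block (box 5) already contains {3, 4, 5, 6}.
The only value from 1–6 not eliminated is 1, so C6 = 1.

1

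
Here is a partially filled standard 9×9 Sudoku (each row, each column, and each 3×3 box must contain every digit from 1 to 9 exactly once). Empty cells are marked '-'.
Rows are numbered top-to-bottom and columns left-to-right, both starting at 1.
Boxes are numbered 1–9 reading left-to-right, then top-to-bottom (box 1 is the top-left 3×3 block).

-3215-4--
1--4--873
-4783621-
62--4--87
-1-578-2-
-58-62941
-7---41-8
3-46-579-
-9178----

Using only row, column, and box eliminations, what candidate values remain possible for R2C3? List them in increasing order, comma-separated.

Row 2 already contains {1, 3, 4, 7, 8}.
Column 3 already contains {1, 2, 4, 7, 8}.
Its 3×3 block (box 1) already contains {1, 2, 3, 4, 7}.
Removing those from 1–9 leaves {5, 6, 9} as the candidates for R2C3.

5,6,9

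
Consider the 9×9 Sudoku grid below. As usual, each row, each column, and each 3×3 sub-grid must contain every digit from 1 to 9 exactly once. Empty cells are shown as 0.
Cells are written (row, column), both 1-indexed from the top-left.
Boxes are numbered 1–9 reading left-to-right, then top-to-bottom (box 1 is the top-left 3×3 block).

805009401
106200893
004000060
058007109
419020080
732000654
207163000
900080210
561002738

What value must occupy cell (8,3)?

3

Row 8 already contains {1, 2, 8, 9}.
Column 3 already contains {1, 2, 4, 5, 6, 7, 8, 9}.
Its 3×3 block (box 7) already contains {1, 2, 5, 6, 7, 9}.
The only value from 1–9 not eliminated is 3, so (8,3) = 3.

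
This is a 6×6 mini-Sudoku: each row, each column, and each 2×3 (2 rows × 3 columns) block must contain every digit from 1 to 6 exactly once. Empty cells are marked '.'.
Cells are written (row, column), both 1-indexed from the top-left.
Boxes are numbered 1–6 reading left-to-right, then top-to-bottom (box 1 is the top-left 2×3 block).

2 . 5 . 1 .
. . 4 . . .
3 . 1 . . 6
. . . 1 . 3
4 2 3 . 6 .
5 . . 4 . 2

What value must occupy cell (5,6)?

Cell (5,6) itself could take any of {1, 5} by direct elimination.
Consider where 1 can go in column 6.
(1,6) is out (row 1 already has a 1).
(2,6) is out (box 2 already has a 1).
So the only cell in column 6 that can hold 1 is (5,6).
Therefore (5,6) = 1.

1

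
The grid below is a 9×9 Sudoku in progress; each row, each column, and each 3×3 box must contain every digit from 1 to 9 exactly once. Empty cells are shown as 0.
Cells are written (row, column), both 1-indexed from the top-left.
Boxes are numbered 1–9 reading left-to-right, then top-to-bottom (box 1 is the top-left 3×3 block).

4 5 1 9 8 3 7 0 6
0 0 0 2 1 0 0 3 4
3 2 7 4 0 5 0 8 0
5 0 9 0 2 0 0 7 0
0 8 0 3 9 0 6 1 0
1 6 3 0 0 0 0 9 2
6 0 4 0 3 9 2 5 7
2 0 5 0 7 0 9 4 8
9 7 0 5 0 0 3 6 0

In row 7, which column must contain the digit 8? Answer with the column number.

4

Consider where 8 can go in row 7.
(7,2) is out (column 2 already has a 8).
So the only cell in row 7 that can hold 8 is (7,4).
That is column 4.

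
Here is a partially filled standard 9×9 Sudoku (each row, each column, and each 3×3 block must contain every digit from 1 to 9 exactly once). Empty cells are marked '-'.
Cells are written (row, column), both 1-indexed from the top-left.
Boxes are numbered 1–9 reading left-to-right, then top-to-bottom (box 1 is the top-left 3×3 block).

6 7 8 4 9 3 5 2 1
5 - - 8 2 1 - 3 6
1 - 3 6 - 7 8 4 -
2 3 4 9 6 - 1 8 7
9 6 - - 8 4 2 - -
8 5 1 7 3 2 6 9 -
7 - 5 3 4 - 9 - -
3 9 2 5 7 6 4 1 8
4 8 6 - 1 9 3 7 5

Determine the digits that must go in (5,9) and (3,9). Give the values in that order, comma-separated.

For (5,9):
  Row 5 already contains {2, 4, 6, 8, 9}.
  Column 9 already contains {1, 5, 6, 7, 8}.
  Its 3×3 block (box 6) already contains {1, 2, 6, 7, 8, 9}.
  The only value from 1–9 not eliminated is 3, so (5,9) = 3.
For (3,9):
  Row 3 already contains {1, 3, 4, 6, 7, 8}.
  Column 9 already contains {1, 5, 6, 7, 8}.
  Its 3×3 block (box 3) already contains {1, 2, 3, 4, 5, 6, 8}.
  The only value from 1–9 not eliminated is 9, so (3,9) = 9.

3,9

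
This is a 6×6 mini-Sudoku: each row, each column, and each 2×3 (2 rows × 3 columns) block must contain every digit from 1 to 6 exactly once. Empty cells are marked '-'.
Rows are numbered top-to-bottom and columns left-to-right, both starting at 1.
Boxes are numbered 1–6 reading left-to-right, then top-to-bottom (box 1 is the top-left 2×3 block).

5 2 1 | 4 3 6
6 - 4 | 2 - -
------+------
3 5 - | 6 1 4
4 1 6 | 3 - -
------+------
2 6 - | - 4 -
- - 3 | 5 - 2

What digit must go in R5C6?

3

Cell R5C6 itself could take any of {1, 3} by direct elimination.
Consider where 3 can go in column 6.
R2C6 is out (box 2 already has a 3).
R4C6 is out (row 4 already has a 3).
So the only cell in column 6 that can hold 3 is R5C6.
Therefore R5C6 = 3.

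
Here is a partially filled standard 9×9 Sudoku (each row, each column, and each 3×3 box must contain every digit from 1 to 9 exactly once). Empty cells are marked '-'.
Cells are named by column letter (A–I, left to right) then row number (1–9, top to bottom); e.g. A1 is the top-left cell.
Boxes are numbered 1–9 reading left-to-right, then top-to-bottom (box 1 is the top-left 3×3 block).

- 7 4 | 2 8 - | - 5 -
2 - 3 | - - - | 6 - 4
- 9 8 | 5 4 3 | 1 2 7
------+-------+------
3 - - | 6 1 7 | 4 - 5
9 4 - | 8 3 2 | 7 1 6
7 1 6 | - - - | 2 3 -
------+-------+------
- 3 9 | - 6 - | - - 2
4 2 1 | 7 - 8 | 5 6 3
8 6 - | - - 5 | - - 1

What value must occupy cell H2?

8

Cell H2 itself could take any of {8, 9} by direct elimination.
Consider where 8 can go in row 2.
B2 is out (box 1 already has a 8).
D2 is out (column D already has a 8).
E2 is out (column E already has a 8).
F2 is out (column F already has a 8).
So the only cell in row 2 that can hold 8 is H2.
Therefore H2 = 8.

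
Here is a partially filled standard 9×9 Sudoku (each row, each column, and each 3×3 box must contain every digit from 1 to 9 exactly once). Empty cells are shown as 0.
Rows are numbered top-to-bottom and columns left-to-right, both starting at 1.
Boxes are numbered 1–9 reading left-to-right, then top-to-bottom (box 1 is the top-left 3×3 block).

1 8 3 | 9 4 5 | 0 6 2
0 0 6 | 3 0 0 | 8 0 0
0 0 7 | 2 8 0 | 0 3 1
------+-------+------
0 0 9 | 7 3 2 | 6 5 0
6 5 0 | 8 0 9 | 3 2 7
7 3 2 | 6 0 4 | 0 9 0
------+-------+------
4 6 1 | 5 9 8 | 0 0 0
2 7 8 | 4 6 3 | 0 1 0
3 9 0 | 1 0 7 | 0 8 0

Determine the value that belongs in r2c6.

1

Row 2 already contains {3, 6, 8}.
Column 6 already contains {2, 3, 4, 5, 7, 8, 9}.
Its 3×3 block (box 2) already contains {2, 3, 4, 5, 8, 9}.
The only value from 1–9 not eliminated is 1, so r2c6 = 1.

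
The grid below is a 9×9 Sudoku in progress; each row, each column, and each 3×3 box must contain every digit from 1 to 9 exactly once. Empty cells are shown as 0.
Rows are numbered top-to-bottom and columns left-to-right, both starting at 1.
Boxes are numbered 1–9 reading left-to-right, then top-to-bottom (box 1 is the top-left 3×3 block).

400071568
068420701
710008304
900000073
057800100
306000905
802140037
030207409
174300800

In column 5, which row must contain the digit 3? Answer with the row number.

Consider where 3 can go in column 5.
R3C5 is out (row 3 already has a 3).
R4C5 is out (row 4 already has a 3).
R6C5 is out (row 6 already has a 3).
R8C5 is out (row 8 already has a 3).
R9C5 is out (row 9 already has a 3).
So the only cell in column 5 that can hold 3 is R5C5.
That is row 5.

5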